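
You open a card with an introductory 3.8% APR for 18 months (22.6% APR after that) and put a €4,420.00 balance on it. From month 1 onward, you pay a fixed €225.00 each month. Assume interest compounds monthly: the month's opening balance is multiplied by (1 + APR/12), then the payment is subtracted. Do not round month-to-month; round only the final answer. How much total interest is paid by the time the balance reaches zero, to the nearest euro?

Promo months 1–18 at r₀ = 3.8%/12 = 0.00316667; months 19+ at r₁ = 22.6%/12 = 0.0188333.
After month 18: iterate B ← B·(1+r₀) − €225.00 for 18 months → €517.96.
Then at r₁ with €225.00/mo: n₂ = −ln(1 − r₁·B/P)/ln(1+r₁) ≈ 2.38 → 3 more payments.
Total paid = 20·€225.00 + €84.99 = €4,584.99; interest = €4,584.99 − €4,420.00 = €164.99.

€165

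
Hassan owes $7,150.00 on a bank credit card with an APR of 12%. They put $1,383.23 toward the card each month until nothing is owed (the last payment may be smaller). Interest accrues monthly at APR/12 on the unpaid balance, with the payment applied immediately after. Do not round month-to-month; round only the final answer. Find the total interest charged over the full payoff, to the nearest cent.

Monthly rate r = 12%/12 = 1% = 0.01.
Payoff takes n = ⌈−ln(1 − rB₀/P)/ln(1+r)⌉ = ⌈5.334⌉ = 6 payments; the last is $463.45.
Total paid = 5·$1,383.23 + $463.45 = $7,379.60.
Total interest = total paid − principal = $7,379.60 − $7,150.00 = $229.60.

$229.60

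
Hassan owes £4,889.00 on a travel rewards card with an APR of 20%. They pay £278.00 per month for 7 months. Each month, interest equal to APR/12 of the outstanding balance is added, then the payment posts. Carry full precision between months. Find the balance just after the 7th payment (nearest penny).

Monthly rate r = 20%/12 = 1.66667% = 0.0166667.
Each month: B ← B·(1+r) − £278.00.
Month 1: interest £81.48; balance after payment £4,692.48.
Month 2: interest £78.21; balance after payment £4,492.69.
Month 3: interest £74.88; balance after payment £4,289.57.
Month 4: interest £71.49; balance after payment £4,083.06.
Month 5: interest £68.05; balance after payment £3,873.11.
Month 6: interest £64.55; balance after payment £3,659.67.
Month 7: interest £60.99; balance after payment £3,442.66.

£3,442.66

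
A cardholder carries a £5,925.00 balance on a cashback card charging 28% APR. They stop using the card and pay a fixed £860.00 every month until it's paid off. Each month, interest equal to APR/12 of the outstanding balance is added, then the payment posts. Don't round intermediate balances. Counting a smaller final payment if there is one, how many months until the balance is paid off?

Monthly rate r = 28%/12 = 2.33333% = 0.0233333.
Recurrence: B ← B·(1+r) − £860.00.
Month 1: interest £138.25; balance after payment £5,203.25.
Month 2: interest £121.41; balance after payment £4,464.66.
Closed form: n = −ln(1 − rB₀/P)/ln(1+r) = −ln(0.83924)/ln(1.02333) ≈ 7.598, so the balance reaches zero during payment 8.

8 months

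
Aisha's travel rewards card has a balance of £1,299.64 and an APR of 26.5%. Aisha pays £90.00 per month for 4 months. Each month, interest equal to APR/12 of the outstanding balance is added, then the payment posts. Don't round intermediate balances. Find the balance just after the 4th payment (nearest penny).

£1,046.20

Monthly rate r = 26.5%/12 = 2.20833% = 0.0220833.
Each month: B ← B·(1+r) − £90.00.
Month 1: interest £28.70; balance after payment £1,238.34.
Month 2: interest £27.35; balance after payment £1,175.69.
Month 3: interest £25.96; balance after payment £1,111.65.
Month 4: interest £24.55; balance after payment £1,046.20.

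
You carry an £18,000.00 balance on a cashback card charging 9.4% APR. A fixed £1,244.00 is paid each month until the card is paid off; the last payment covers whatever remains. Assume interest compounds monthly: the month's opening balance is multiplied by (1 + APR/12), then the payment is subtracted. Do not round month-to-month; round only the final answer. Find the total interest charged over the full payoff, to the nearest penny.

£1,180.30

Monthly rate r = 9.4%/12 = 0.783333% = 0.00783333.
Payoff takes n = ⌈−ln(1 − rB₀/P)/ln(1+r)⌉ = ⌈15.417⌉ = 16 payments; the last is £520.30.
Total paid = 15·£1,244.00 + £520.30 = £19,180.30.
Total interest = total paid − principal = £19,180.30 − £18,000.00 = £1,180.30.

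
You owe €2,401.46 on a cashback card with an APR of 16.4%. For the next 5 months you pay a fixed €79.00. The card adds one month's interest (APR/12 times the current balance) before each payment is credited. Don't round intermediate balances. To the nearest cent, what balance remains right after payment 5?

€2,164.16

Monthly rate r = 16.4%/12 = 1.36667% = 0.0136667.
Each month: B ← B·(1+r) − €79.00.
Month 1: interest €32.82; balance after payment €2,355.28.
Month 2: interest €32.19; balance after payment €2,308.47.
Month 3: interest €31.55; balance after payment €2,261.02.
Month 4: interest €30.90; balance after payment €2,212.92.
Month 5: interest €30.24; balance after payment €2,164.16.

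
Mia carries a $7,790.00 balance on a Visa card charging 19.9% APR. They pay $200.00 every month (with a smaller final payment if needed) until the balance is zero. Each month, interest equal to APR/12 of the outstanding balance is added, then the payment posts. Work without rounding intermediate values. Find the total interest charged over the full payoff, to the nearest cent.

$4,835.14

Monthly rate r = 19.9%/12 = 1.65833% = 0.0165833.
Payoff takes n = ⌈−ln(1 − rB₀/P)/ln(1+r)⌉ = ⌈63.125⌉ = 64 payments; the last is $25.14.
Total paid = 63·$200.00 + $25.14 = $12,625.14.
Total interest = total paid − principal = $12,625.14 − $7,790.00 = $4,835.14.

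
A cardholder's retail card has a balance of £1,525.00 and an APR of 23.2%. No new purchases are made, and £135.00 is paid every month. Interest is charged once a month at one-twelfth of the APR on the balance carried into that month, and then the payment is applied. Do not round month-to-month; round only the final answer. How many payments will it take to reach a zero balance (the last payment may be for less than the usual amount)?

13 months

Monthly rate r = 23.2%/12 = 1.93333% = 0.0193333.
Recurrence: B ← B·(1+r) − £135.00.
Month 1: interest £29.48; balance after payment £1,419.48.
Month 2: interest £27.44; balance after payment £1,311.93.
Closed form: n = −ln(1 − rB₀/P)/ln(1+r) = −ln(0.7816)/ln(1.01933) ≈ 12.868, so the balance reaches zero during payment 13.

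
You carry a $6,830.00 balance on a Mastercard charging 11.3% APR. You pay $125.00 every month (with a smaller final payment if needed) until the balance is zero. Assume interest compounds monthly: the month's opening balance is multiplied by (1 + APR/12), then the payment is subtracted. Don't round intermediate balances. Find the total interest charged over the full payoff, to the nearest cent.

Monthly rate r = 11.3%/12 = 0.941667% = 0.00941667.
Payoff takes n = ⌈−ln(1 − rB₀/P)/ln(1+r)⌉ = ⌈77.100⌉ = 78 payments; the last is $12.59.
Total paid = 77·$125.00 + $12.59 = $9,637.59.
Total interest = total paid − principal = $9,637.59 − $6,830.00 = $2,807.59.

$2,807.59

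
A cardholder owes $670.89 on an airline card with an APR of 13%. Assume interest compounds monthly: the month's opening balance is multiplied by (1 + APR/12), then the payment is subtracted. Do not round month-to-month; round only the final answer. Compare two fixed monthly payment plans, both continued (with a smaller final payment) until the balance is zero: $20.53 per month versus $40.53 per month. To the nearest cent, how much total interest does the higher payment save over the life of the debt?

Monthly rate r = 13%/12 = 1.08333% = 0.0108333.
At $20.53/mo: n = ⌈−ln(1 − rB₀/P)/ln(1+r)⌉ = 41 payments (last $11.42); total interest = total paid − $670.89 = $161.73.
At $40.53/mo: 19 payments (last $13.87); total interest $72.52.
Interest saved = $161.73 − $72.52 = $89.21.

$89.21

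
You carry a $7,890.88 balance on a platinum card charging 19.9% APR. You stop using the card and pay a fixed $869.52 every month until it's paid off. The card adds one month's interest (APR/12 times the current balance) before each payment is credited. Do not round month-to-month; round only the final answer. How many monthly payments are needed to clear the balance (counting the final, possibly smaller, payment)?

10 months

Monthly rate r = 19.9%/12 = 1.65833% = 0.0165833.
Recurrence: B ← B·(1+r) − $869.52.
Month 1: interest $130.86; balance after payment $7,152.22.
Month 2: interest $118.61; balance after payment $6,401.30.
Closed form: n = −ln(1 − rB₀/P)/ln(1+r) = −ln(0.84951)/ln(1.01658) ≈ 9.916, so the balance reaches zero during payment 10.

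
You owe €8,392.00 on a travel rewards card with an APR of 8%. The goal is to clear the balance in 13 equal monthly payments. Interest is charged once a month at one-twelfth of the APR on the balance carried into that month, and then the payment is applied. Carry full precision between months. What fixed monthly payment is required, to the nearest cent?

Monthly rate r = 8%/12 = 0.666667% = 0.00666667.
Level-payment amortization: P = B₀·r / (1 − (1+r)^(−n)) = 8392.00·0.00666667 / (1 − 1.00667^(−13)).
Denominator 1 − (1+r)^(−13) = 0.0827535219.
P = 55.9467 / 0.0827535219 ≈ 676.06.

€676.06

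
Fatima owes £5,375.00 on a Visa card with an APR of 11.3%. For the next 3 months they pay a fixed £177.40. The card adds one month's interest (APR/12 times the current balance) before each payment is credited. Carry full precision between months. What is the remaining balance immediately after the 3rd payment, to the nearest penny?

£4,991.05

Monthly rate r = 11.3%/12 = 0.941667% = 0.00941667.
Each month: B ← B·(1+r) − £177.40.
Month 1: interest £50.61; balance after payment £5,248.21.
Month 2: interest £49.42; balance after payment £5,120.24.
Month 3: interest £48.22; balance after payment £4,991.05.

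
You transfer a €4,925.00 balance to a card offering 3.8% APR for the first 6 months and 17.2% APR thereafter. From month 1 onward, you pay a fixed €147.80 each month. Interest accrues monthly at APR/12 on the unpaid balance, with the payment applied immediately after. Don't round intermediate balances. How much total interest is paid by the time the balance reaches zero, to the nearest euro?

Promo months 1–6 at r₀ = 3.8%/12 = 0.00316667; months 7+ at r₁ = 17.2%/12 = 0.0143333.
After month 6: iterate B ← B·(1+r₀) − €147.80 for 6 months → €4,125.47.
Then at r₁ with €147.80/mo: n₂ = −ln(1 − r₁·B/P)/ln(1+r₁) ≈ 35.90 → 36 more payments.
Total paid = 41·€147.80 + €133.57 = €6,193.37; interest = €6,193.37 − €4,925.00 = €1,268.37.

€1,268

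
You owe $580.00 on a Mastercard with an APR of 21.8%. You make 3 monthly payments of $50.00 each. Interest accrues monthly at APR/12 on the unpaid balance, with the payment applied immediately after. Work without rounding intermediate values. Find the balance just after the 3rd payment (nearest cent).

$459.45

Monthly rate r = 21.8%/12 = 1.81667% = 0.0181667.
Each month: B ← B·(1+r) − $50.00.
Month 1: interest $10.54; balance after payment $540.54.
Month 2: interest $9.82; balance after payment $500.36.
Month 3: interest $9.09; balance after payment $459.45.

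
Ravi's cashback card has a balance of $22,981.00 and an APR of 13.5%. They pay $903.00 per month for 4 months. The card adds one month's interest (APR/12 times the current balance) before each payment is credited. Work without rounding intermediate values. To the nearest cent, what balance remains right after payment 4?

Monthly rate r = 13.5%/12 = 1.125% = 0.01125.
Each month: B ← B·(1+r) − $903.00.
Month 1: interest $258.54; balance after payment $22,336.54.
Month 2: interest $251.29; balance after payment $21,684.82.
Month 3: interest $243.95; balance after payment $21,025.78.
Month 4: interest $236.54; balance after payment $20,359.32.

$20,359.32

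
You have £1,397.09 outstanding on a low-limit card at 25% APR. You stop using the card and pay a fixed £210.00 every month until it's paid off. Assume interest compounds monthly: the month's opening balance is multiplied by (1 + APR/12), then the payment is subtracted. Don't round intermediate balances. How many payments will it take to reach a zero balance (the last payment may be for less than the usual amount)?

Monthly rate r = 25%/12 = 2.08333% = 0.0208333.
Recurrence: B ← B·(1+r) − £210.00.
Month 1: interest £29.11; balance after payment £1,216.20.
Month 2: interest £25.34; balance after payment £1,031.53.
Closed form: n = −ln(1 − rB₀/P)/ln(1+r) = −ln(0.8614)/ln(1.02083) ≈ 7.236, so the balance reaches zero during payment 8.

8 months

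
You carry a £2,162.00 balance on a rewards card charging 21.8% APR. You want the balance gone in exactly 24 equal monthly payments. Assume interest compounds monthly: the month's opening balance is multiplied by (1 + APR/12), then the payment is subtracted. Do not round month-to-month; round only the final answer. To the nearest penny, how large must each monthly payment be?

£111.95

Monthly rate r = 21.8%/12 = 1.81667% = 0.0181667.
Level-payment amortization: P = B₀·r / (1 − (1+r)^(−n)) = 2162.00·0.0181667 / (1 − 1.01817^(−24)).
Denominator 1 − (1+r)^(−24) = 0.350847093.
P = 39.2763 / 0.350847093 ≈ 111.95.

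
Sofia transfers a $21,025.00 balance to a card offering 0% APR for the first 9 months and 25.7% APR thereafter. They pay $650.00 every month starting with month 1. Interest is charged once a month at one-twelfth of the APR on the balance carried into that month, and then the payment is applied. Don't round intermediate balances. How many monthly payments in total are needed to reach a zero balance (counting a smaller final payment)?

Promo months 1–9 at r₀ = 0%/12 = 0; months 10+ at r₁ = 25.7%/12 = 0.0214167.
After month 9 (no interest yet): B = $21,025.00 − 9·$650.00 = $15,175.00.
Then at r₁ with $650.00/mo: n₂ = −ln(1 − r₁·B/P)/ln(1+r₁) ≈ 32.71 → 33 more payments.

42 payments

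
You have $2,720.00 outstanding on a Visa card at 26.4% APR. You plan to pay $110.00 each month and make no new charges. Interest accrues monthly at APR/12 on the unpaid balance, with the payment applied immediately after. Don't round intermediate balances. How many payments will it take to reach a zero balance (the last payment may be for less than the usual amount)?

Monthly rate r = 26.4%/12 = 2.2% = 0.022.
Recurrence: B ← B·(1+r) − $110.00.
Month 1: interest $59.84; balance after payment $2,669.84.
Month 2: interest $58.74; balance after payment $2,618.58.
Closed form: n = −ln(1 − rB₀/P)/ln(1+r) = −ln(0.456)/ln(1.022) ≈ 36.085, so the balance reaches zero during payment 37.

37 payments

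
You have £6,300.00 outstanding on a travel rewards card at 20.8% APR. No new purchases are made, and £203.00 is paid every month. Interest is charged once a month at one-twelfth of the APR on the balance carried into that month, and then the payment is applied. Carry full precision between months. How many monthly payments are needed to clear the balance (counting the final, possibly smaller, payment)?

45 payments

Monthly rate r = 20.8%/12 = 1.73333% = 0.0173333.
Recurrence: B ← B·(1+r) − £203.00.
Month 1: interest £109.20; balance after payment £6,206.20.
Month 2: interest £107.57; balance after payment £6,110.77.
Closed form: n = −ln(1 − rB₀/P)/ln(1+r) = −ln(0.46207)/ln(1.01733) ≈ 44.926, so the balance reaches zero during payment 45.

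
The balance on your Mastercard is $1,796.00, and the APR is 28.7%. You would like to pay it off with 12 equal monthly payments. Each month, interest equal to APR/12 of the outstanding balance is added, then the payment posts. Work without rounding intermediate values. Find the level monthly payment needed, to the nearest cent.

$173.94

Monthly rate r = 28.7%/12 = 2.39167% = 0.0239167.
Level-payment amortization: P = B₀·r / (1 − (1+r)^(−n)) = 1796.00·0.0239167 / (1 − 1.02392^(−12)).
Denominator 1 − (1+r)^(−12) = 0.246948543.
P = 42.9543 / 0.246948543 ≈ 173.94.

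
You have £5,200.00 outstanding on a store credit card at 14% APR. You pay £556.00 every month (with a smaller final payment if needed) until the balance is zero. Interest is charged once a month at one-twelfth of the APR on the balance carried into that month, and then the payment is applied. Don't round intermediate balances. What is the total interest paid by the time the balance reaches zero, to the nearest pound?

Monthly rate r = 14%/12 = 1.16667% = 0.0116667.
Payoff takes n = ⌈−ln(1 − rB₀/P)/ln(1+r)⌉ = ⌈9.961⌉ = 10 payments; the last is £534.36.
Total paid = 9·£556.00 + £534.36 = £5,538.36.
Total interest = total paid − principal = £5,538.36 − £5,200.00 = £338.36.

£338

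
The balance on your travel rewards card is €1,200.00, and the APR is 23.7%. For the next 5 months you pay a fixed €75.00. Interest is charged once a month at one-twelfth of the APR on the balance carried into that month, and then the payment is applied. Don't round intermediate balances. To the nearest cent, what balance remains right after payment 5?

€933.17

Monthly rate r = 23.7%/12 = 1.975% = 0.01975.
Each month: B ← B·(1+r) − €75.00.
Month 1: interest €23.70; balance after payment €1,148.70.
Month 2: interest €22.69; balance after payment €1,096.39.
Month 3: interest €21.65; balance after payment €1,043.04.
Month 4: interest €20.60; balance after payment €988.64.
Month 5: interest €19.53; balance after payment €933.17.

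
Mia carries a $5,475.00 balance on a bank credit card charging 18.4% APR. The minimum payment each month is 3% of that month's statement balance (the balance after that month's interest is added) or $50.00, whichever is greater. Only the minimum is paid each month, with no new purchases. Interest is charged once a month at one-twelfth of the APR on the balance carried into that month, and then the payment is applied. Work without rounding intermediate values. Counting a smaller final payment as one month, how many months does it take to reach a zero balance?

Monthly rate r = 18.4%/12 = 1.53333% = 0.0153333.
While 3% of the post-interest balance exceeds $50.00, each month B ← (B·(1+r))·(1 − 0.03), i.e. B shrinks by the factor (1+r)·0.97 = 0.98487.
This holds for months 1–80. Entering month 81 the balance is $1,617.39; 3% of the post-interest balance is now below $50.00, so the flat $50.00 minimum applies from here.
From month 81 a fixed $50.00 at rate r clears $1,617.39 in 46 more payments. Total: 80 + 46 = 126 months.

126 months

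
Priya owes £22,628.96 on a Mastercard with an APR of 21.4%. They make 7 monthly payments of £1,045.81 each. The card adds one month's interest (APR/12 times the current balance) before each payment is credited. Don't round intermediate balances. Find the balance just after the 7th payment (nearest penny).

£17,885.33

Monthly rate r = 21.4%/12 = 1.78333% = 0.0178333.
Each month: B ← B·(1+r) − £1,045.81.
Month 1: interest £403.55; balance after payment £21,986.70.
Month 2: interest £392.10; balance after payment £21,332.99.
Month 3: interest £380.44; balance after payment £20,667.61.
Month 4: interest £368.57; balance after payment £19,990.38.
Month 5: interest £356.50; balance after payment £19,301.06.
Month 6: interest £344.20; balance after payment £18,599.45.
Month 7: interest £331.69; balance after payment £17,885.33.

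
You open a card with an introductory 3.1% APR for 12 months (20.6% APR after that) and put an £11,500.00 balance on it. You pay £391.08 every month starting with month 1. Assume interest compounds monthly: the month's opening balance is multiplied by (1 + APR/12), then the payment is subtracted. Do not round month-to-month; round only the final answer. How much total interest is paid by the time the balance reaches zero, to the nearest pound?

£1,776

Promo months 1–12 at r₀ = 3.1%/12 = 0.00258333; months 13+ at r₁ = 20.6%/12 = 0.0171667.
After month 12: iterate B ← B·(1+r₀) − £391.08 for 12 months → £7,101.39.
Then at r₁ with £391.08/mo: n₂ = −ln(1 − r₁·B/P)/ln(1+r₁) ≈ 21.95 → 22 more payments.
Total paid = 33·£391.08 + £370.50 = £13,276.14; interest = £13,276.14 − £11,500.00 = £1,776.14.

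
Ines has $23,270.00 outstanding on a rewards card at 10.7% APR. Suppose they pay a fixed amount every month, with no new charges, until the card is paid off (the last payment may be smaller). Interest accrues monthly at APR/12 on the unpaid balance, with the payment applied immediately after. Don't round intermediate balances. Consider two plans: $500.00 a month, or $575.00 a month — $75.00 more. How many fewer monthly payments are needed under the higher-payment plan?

10 fewer payments

Monthly rate r = 10.7%/12 = 0.891667% = 0.00891667.
At $500.00/mo: n = ⌈−ln(1 − rB₀/P)/ln(1+r)⌉ = 61 payments (last $196.72); total interest = total paid − $23,270.00 = $6,926.72.
At $575.00/mo: 51 payments (last $244.45); total interest $5,724.45.
Payments saved = 61 − 51 = 10.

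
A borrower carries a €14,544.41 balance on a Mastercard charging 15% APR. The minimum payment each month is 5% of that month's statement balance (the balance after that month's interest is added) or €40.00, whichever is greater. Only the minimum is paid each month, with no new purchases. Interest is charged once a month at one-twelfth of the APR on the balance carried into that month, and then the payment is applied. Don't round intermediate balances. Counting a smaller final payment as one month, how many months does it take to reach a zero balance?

98 months

Monthly rate r = 15%/12 = 1.25% = 0.0125.
While 5% of the post-interest balance exceeds €40.00, each month B ← (B·(1+r))·(1 − 0.05), i.e. B shrinks by the factor (1+r)·0.95 = 0.96187.
This holds for months 1–75. Entering month 76 the balance is €788.12; 5% of the post-interest balance is now below €40.00, so the flat €40.00 minimum applies from here.
From month 76 a fixed €40.00 at rate r clears €788.12 in 23 more payments. Total: 75 + 23 = 98 months.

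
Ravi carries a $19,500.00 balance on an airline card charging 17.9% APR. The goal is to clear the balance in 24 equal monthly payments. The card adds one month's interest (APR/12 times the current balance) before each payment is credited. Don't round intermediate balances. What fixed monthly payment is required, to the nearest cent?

Monthly rate r = 17.9%/12 = 1.49167% = 0.0149167.
Level-payment amortization: P = B₀·r / (1 − (1+r)^(−n)) = 19500.00·0.0149167 / (1 − 1.01492^(−24)).
Denominator 1 − (1+r)^(−24) = 0.299076253.
P = 290.875 / 0.299076253 ≈ 972.58.

$972.58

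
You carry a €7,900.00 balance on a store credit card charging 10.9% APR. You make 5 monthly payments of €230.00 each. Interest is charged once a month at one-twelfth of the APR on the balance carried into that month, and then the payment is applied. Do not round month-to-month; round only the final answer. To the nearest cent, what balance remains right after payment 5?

Monthly rate r = 10.9%/12 = 0.908333% = 0.00908333.
Each month: B ← B·(1+r) − €230.00.
Month 1: interest €71.76; balance after payment €7,741.76.
Month 2: interest €70.32; balance after payment €7,582.08.
Month 3: interest €68.87; balance after payment €7,420.95.
Month 4: interest €67.41; balance after payment €7,258.36.
Month 5: interest €65.93; balance after payment €7,094.29.

€7,094.29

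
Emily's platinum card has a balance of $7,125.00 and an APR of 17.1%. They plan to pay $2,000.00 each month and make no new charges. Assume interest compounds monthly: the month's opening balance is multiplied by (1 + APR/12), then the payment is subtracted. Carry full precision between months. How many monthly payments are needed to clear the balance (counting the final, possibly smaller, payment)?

4 months

Monthly rate r = 17.1%/12 = 1.425% = 0.01425.
Recurrence: B ← B·(1+r) − $2,000.00.
Month 1: interest $101.53; balance after payment $5,226.53.
Month 2: interest $74.48; balance after payment $3,301.01.
Month 3: interest $47.04; balance after payment $1,348.05.
Month 4: interest $19.21; balance after payment $0.00.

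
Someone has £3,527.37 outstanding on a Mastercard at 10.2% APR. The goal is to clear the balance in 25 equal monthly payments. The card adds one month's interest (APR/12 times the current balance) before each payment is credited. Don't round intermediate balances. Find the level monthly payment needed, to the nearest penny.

Monthly rate r = 10.2%/12 = 0.85% = 0.0085.
Level-payment amortization: P = B₀·r / (1 − (1+r)^(−n)) = 3527.37·0.0085 / (1 − 1.0085^(−25)).
Denominator 1 − (1+r)^(−25) = 0.190713238.
P = 29.9826 / 0.190713238 ≈ 157.21.

£157.21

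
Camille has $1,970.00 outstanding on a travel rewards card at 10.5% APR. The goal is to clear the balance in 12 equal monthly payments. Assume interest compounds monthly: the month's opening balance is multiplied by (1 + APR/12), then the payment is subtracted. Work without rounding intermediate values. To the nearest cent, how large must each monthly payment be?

Monthly rate r = 10.5%/12 = 0.875% = 0.00875.
Level-payment amortization: P = B₀·r / (1 − (1+r)^(−n)) = 1970.00·0.00875 / (1 − 1.00875^(−12)).
Denominator 1 − (1+r)^(−12) = 0.0992641938.
P = 17.2375 / 0.0992641938 ≈ 173.65.

$173.65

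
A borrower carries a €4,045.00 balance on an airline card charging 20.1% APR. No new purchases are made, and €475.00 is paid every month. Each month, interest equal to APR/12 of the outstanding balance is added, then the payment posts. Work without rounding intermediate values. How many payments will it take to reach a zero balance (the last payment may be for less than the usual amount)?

10 payments

Monthly rate r = 20.1%/12 = 1.675% = 0.01675.
Recurrence: B ← B·(1+r) − €475.00.
Month 1: interest €67.75; balance after payment €3,637.75.
Month 2: interest €60.93; balance after payment €3,223.69.
Closed form: n = −ln(1 − rB₀/P)/ln(1+r) = −ln(0.85736)/ln(1.01675) ≈ 9.265, so the balance reaches zero during payment 10.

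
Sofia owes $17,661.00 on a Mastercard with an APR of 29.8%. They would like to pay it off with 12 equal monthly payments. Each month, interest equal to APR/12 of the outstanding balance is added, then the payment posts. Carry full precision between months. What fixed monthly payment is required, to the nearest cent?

$1,719.98

Monthly rate r = 29.8%/12 = 2.48333% = 0.0248333.
Level-payment amortization: P = B₀·r / (1 − (1+r)^(−n)) = 17661.00·0.0248333 / (1 − 1.02483^(−12)).
Denominator 1 − (1+r)^(−12) = 0.25499174.
P = 438.582 / 0.25499174 ≈ 1719.98.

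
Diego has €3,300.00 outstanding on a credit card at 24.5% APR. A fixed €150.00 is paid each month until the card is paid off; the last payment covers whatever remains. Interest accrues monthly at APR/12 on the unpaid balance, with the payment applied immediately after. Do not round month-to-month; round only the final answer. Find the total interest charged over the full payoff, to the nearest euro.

Monthly rate r = 24.5%/12 = 2.04167% = 0.0204167.
Payoff takes n = ⌈−ln(1 − rB₀/P)/ln(1+r)⌉ = ⌈29.505⌉ = 30 payments; the last is €76.10.
Total paid = 29·€150.00 + €76.10 = €4,426.10.
Total interest = total paid − principal = €4,426.10 − €3,300.00 = €1,126.10.

€1,126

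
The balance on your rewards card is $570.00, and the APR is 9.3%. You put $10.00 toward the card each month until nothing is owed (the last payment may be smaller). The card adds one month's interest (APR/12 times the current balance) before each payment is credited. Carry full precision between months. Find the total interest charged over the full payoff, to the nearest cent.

$185.11

Monthly rate r = 9.3%/12 = 0.775% = 0.00775.
Payoff takes n = ⌈−ln(1 − rB₀/P)/ln(1+r)⌉ = ⌈75.510⌉ = 76 payments; the last is $5.11.
Total paid = 75·$10.00 + $5.11 = $755.11.
Total interest = total paid − principal = $755.11 − $570.00 = $185.11.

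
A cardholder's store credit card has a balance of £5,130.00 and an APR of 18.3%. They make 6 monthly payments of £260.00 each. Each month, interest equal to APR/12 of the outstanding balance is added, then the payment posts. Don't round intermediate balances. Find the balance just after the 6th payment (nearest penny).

Monthly rate r = 18.3%/12 = 1.525% = 0.01525.
Each month: B ← B·(1+r) − £260.00.
Month 1: interest £78.23; balance after payment £4,948.23.
Month 2: interest £75.46; balance after payment £4,763.69.
Month 3: interest £72.65; balance after payment £4,576.34.
Month 4: interest £69.79; balance after payment £4,386.13.
Month 5: interest £66.89; balance after payment £4,193.02.
Month 6: interest £63.94; balance after payment £3,996.96.

£3,996.96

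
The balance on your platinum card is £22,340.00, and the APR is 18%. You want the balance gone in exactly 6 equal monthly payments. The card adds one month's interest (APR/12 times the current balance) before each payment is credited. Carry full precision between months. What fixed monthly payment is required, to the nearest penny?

£3,921.23

Monthly rate r = 18%/12 = 1.5% = 0.015.
Level-payment amortization: P = B₀·r / (1 − (1+r)^(−n)) = 22340.00·0.015 / (1 − 1.015^(−6)).
Denominator 1 − (1+r)^(−6) = 0.0854578075.
P = 335.1 / 0.0854578075 ≈ 3921.23.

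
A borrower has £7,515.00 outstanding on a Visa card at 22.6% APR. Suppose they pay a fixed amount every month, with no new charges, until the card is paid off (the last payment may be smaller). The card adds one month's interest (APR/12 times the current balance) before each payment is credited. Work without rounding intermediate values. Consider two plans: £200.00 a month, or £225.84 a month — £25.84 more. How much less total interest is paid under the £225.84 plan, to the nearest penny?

Monthly rate r = 22.6%/12 = 1.88333% = 0.0188333.
At £200.00/mo: n = ⌈−ln(1 − rB₀/P)/ln(1+r)⌉ = 66 payments (last £183.06); total interest = total paid − £7,515.00 = £5,668.06.
At £225.84/mo: 53 payments (last £183.46); total interest £4,412.14.
Interest saved = £5,668.06 − £4,412.14 = £1,255.92.

£1,255.92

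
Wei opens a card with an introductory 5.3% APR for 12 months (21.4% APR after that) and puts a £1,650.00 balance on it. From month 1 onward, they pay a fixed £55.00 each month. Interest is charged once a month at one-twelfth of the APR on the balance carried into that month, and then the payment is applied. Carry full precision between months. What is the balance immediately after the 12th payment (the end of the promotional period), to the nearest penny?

Promo months 1–12 at r₀ = 5.3%/12 = 0.00441667; months 13+ at r₁ = 21.4%/12 = 0.0178333.
After month 12: iterate B ← B·(1+r₀) − £55.00 for 12 months → £1,063.33.

£1,063.33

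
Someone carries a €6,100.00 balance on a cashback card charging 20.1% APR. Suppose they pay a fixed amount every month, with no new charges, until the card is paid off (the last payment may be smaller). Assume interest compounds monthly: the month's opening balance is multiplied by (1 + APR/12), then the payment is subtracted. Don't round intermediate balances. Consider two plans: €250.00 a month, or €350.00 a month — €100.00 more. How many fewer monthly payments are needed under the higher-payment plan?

11 fewer payments

Monthly rate r = 20.1%/12 = 1.675% = 0.01675.
At €250.00/mo: n = ⌈−ln(1 − rB₀/P)/ln(1+r)⌉ = 32 payments (last €158.25); total interest = total paid − €6,100.00 = €1,808.25.
At €350.00/mo: 21 payments (last €274.09); total interest €1,174.09.
Payments saved = 32 − 21 = 11.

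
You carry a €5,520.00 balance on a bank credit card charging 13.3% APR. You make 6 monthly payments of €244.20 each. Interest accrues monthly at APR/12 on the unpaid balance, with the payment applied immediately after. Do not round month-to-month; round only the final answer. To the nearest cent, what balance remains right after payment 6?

€4,391.00

Monthly rate r = 13.3%/12 = 1.10833% = 0.0110833.
Each month: B ← B·(1+r) − €244.20.
Month 1: interest €61.18; balance after payment €5,336.98.
Month 2: interest €59.15; balance after payment €5,151.93.
Month 3: interest €57.10; balance after payment €4,964.83.
Month 4: interest €55.03; balance after payment €4,775.66.
Month 5: interest €52.93; balance after payment €4,584.39.
Month 6: interest €50.81; balance after payment €4,391.00.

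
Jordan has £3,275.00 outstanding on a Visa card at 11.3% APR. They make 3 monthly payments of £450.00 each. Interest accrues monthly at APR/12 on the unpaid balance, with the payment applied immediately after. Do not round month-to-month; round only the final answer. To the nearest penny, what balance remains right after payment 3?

Monthly rate r = 11.3%/12 = 0.941667% = 0.00941667.
Each month: B ← B·(1+r) − £450.00.
Month 1: interest £30.84; balance after payment £2,855.84.
Month 2: interest £26.89; balance after payment £2,432.73.
Month 3: interest £22.91; balance after payment £2,005.64.

£2,005.64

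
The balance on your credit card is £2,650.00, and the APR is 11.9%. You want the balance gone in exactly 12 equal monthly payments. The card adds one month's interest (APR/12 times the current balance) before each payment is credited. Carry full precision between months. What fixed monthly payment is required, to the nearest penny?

Monthly rate r = 11.9%/12 = 0.991667% = 0.00991667.
Level-payment amortization: P = B₀·r / (1 − (1+r)^(−n)) = 2650.00·0.00991667 / (1 − 1.00992^(−12)).
Denominator 1 − (1+r)^(−12) = 0.111671641.
P = 26.2792 / 0.111671641 ≈ 235.33.

£235.33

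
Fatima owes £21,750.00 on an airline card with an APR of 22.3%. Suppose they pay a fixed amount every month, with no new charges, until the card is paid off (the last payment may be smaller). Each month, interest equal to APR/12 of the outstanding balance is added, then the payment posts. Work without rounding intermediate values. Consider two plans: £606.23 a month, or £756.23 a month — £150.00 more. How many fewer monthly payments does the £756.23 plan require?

18 fewer payments

Monthly rate r = 22.3%/12 = 1.85833% = 0.0185833.
At £606.23/mo: n = ⌈−ln(1 − rB₀/P)/ln(1+r)⌉ = 60 payments (last £410.40); total interest = total paid − £21,750.00 = £14,427.97.
At £756.23/mo: 42 payments (last £398.89); total interest £9,654.32.
Payments saved = 60 − 42 = 18.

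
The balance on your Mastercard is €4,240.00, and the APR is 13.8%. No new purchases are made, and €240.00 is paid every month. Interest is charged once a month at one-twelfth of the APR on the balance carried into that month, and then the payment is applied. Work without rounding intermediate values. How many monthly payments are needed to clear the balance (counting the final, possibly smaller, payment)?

20 months

Monthly rate r = 13.8%/12 = 1.15% = 0.0115.
Recurrence: B ← B·(1+r) − €240.00.
Month 1: interest €48.76; balance after payment €4,048.76.
Month 2: interest €46.56; balance after payment €3,855.32.
Closed form: n = −ln(1 − rB₀/P)/ln(1+r) = −ln(0.79683)/ln(1.0115) ≈ 19.862, so the balance reaches zero during payment 20.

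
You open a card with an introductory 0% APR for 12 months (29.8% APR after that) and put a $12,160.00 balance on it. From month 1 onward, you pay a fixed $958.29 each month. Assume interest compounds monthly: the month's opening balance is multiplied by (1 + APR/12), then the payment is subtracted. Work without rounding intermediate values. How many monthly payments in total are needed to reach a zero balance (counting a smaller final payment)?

13 months

Promo months 1–12 at r₀ = 0%/12 = 0; months 13+ at r₁ = 29.8%/12 = 0.0248333.
After month 12 (no interest yet): B = $12,160.00 − 12·$958.29 = $660.52.
Then at r₁ with $958.29/mo: n₂ = −ln(1 − r₁·B/P)/ln(1+r₁) ≈ 0.70 → 1 more payments.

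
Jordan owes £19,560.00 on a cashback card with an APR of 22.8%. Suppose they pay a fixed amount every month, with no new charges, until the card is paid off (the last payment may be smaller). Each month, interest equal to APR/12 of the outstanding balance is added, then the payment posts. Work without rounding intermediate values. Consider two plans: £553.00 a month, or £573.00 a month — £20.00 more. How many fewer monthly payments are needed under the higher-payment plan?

Monthly rate r = 22.8%/12 = 1.9% = 0.019.
At £553.00/mo: n = ⌈−ln(1 − rB₀/P)/ln(1+r)⌉ = 60 payments (last £129.93); total interest = total paid − £19,560.00 = £13,196.93.
At £573.00/mo: 56 payments (last £323.87); total interest £12,278.87.
Payments saved = 60 − 56 = 4.

4 fewer payments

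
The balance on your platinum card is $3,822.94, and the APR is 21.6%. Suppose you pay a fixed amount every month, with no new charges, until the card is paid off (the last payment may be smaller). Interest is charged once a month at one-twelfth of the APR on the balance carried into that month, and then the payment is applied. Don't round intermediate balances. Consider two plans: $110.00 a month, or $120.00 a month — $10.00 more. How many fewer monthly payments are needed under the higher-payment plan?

8 fewer payments

Monthly rate r = 21.6%/12 = 1.8% = 0.018.
At $110.00/mo: n = ⌈−ln(1 − rB₀/P)/ln(1+r)⌉ = 56 payments (last $7.21); total interest = total paid − $3,822.94 = $2,234.27.
At $120.00/mo: 48 payments (last $91.19); total interest $1,908.25.
Payments saved = 56 − 48 = 8.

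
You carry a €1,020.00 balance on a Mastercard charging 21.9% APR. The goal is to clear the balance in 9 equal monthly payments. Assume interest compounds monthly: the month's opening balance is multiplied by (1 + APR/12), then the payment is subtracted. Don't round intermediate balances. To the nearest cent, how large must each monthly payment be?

Monthly rate r = 21.9%/12 = 1.825% = 0.01825.
Level-payment amortization: P = B₀·r / (1 − (1+r)^(−n)) = 1020.00·0.01825 / (1 − 1.01825^(−9)).
Denominator 1 − (1+r)^(−9) = 0.15021271.
P = 18.615 / 0.15021271 ≈ 123.92.

€123.92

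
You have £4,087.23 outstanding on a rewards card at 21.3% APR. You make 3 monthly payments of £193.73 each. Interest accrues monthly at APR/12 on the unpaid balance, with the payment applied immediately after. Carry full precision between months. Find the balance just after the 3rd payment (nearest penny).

£3,717.19

Monthly rate r = 21.3%/12 = 1.775% = 0.01775.
Each month: B ← B·(1+r) − £193.73.
Month 1: interest £72.55; balance after payment £3,966.05.
Month 2: interest £70.40; balance after payment £3,842.72.
Month 3: interest £68.21; balance after payment £3,717.19.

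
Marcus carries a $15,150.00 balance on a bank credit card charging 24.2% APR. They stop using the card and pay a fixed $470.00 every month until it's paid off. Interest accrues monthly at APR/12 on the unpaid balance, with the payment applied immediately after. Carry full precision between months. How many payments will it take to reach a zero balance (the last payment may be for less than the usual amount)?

53 payments

Monthly rate r = 24.2%/12 = 2.01667% = 0.0201667.
Recurrence: B ← B·(1+r) − $470.00.
Month 1: interest $305.52; balance after payment $14,985.52.
Month 2: interest $302.21; balance after payment $14,817.73.
Closed form: n = −ln(1 − rB₀/P)/ln(1+r) = −ln(0.34995)/ln(1.02017) ≈ 52.588, so the balance reaches zero during payment 53.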